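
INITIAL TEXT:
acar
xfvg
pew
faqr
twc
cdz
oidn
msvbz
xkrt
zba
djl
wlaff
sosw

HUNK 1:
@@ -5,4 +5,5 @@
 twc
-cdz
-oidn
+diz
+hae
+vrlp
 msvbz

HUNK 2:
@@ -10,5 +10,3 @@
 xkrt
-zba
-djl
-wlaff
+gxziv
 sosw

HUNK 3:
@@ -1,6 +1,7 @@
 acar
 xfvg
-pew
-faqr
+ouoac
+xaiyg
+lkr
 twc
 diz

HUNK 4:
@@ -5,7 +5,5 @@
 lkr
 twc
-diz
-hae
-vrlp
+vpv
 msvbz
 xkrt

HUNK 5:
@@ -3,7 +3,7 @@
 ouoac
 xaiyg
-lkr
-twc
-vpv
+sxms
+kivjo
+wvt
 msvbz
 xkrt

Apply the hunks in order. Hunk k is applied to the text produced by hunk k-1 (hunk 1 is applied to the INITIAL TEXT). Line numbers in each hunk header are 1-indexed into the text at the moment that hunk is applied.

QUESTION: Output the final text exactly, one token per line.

Hunk 1: at line 5 remove [cdz,oidn] add [diz,hae,vrlp] -> 14 lines: acar xfvg pew faqr twc diz hae vrlp msvbz xkrt zba djl wlaff sosw
Hunk 2: at line 10 remove [zba,djl,wlaff] add [gxziv] -> 12 lines: acar xfvg pew faqr twc diz hae vrlp msvbz xkrt gxziv sosw
Hunk 3: at line 1 remove [pew,faqr] add [ouoac,xaiyg,lkr] -> 13 lines: acar xfvg ouoac xaiyg lkr twc diz hae vrlp msvbz xkrt gxziv sosw
Hunk 4: at line 5 remove [diz,hae,vrlp] add [vpv] -> 11 lines: acar xfvg ouoac xaiyg lkr twc vpv msvbz xkrt gxziv sosw
Hunk 5: at line 3 remove [lkr,twc,vpv] add [sxms,kivjo,wvt] -> 11 lines: acar xfvg ouoac xaiyg sxms kivjo wvt msvbz xkrt gxziv sosw

Answer: acar
xfvg
ouoac
xaiyg
sxms
kivjo
wvt
msvbz
xkrt
gxziv
sosw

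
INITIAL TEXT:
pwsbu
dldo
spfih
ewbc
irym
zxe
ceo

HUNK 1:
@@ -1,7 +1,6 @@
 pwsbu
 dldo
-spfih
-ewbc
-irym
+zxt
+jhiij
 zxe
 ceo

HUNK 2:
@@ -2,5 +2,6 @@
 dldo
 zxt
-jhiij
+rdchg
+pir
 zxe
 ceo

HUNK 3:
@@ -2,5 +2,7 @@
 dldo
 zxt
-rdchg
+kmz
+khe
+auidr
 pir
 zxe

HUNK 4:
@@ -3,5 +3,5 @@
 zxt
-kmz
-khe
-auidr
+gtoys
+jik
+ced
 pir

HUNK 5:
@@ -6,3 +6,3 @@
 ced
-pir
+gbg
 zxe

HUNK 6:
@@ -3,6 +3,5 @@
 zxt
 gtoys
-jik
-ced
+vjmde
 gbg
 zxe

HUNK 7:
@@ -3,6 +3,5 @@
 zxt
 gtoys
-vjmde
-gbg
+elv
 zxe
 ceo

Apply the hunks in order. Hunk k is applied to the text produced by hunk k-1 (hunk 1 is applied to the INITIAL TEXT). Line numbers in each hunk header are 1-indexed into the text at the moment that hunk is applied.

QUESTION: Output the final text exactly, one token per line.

Hunk 1: at line 1 remove [spfih,ewbc,irym] add [zxt,jhiij] -> 6 lines: pwsbu dldo zxt jhiij zxe ceo
Hunk 2: at line 2 remove [jhiij] add [rdchg,pir] -> 7 lines: pwsbu dldo zxt rdchg pir zxe ceo
Hunk 3: at line 2 remove [rdchg] add [kmz,khe,auidr] -> 9 lines: pwsbu dldo zxt kmz khe auidr pir zxe ceo
Hunk 4: at line 3 remove [kmz,khe,auidr] add [gtoys,jik,ced] -> 9 lines: pwsbu dldo zxt gtoys jik ced pir zxe ceo
Hunk 5: at line 6 remove [pir] add [gbg] -> 9 lines: pwsbu dldo zxt gtoys jik ced gbg zxe ceo
Hunk 6: at line 3 remove [jik,ced] add [vjmde] -> 8 lines: pwsbu dldo zxt gtoys vjmde gbg zxe ceo
Hunk 7: at line 3 remove [vjmde,gbg] add [elv] -> 7 lines: pwsbu dldo zxt gtoys elv zxe ceo

Answer: pwsbu
dldo
zxt
gtoys
elv
zxe
ceo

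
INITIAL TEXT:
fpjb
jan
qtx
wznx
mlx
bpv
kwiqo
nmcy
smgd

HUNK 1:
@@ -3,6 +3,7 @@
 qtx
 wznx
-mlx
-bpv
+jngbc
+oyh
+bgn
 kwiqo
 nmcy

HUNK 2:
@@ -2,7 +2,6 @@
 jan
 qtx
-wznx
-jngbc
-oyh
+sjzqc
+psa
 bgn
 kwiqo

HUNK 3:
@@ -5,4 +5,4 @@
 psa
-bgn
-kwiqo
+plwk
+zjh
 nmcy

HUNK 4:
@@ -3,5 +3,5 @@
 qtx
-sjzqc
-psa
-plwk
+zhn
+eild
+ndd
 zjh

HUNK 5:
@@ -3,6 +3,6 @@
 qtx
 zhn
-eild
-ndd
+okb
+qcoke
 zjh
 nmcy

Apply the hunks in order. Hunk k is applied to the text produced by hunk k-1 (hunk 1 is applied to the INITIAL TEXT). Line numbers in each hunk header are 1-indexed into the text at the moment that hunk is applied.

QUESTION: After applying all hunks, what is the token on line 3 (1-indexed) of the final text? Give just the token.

Answer: qtx

Derivation:
Hunk 1: at line 3 remove [mlx,bpv] add [jngbc,oyh,bgn] -> 10 lines: fpjb jan qtx wznx jngbc oyh bgn kwiqo nmcy smgd
Hunk 2: at line 2 remove [wznx,jngbc,oyh] add [sjzqc,psa] -> 9 lines: fpjb jan qtx sjzqc psa bgn kwiqo nmcy smgd
Hunk 3: at line 5 remove [bgn,kwiqo] add [plwk,zjh] -> 9 lines: fpjb jan qtx sjzqc psa plwk zjh nmcy smgd
Hunk 4: at line 3 remove [sjzqc,psa,plwk] add [zhn,eild,ndd] -> 9 lines: fpjb jan qtx zhn eild ndd zjh nmcy smgd
Hunk 5: at line 3 remove [eild,ndd] add [okb,qcoke] -> 9 lines: fpjb jan qtx zhn okb qcoke zjh nmcy smgd
Final line 3: qtx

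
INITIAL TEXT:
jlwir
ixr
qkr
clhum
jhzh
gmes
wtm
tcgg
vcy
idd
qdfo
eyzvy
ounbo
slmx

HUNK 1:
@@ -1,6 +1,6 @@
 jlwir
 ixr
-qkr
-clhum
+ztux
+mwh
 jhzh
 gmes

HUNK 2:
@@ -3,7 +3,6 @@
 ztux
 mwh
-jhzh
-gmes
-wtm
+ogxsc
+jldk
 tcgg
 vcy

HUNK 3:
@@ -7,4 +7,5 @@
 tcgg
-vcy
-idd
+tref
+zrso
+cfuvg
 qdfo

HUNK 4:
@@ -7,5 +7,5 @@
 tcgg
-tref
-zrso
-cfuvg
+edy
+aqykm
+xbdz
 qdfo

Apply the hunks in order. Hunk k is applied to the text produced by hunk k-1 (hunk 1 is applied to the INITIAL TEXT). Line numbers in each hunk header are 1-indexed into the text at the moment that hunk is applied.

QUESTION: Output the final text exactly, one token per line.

Hunk 1: at line 1 remove [qkr,clhum] add [ztux,mwh] -> 14 lines: jlwir ixr ztux mwh jhzh gmes wtm tcgg vcy idd qdfo eyzvy ounbo slmx
Hunk 2: at line 3 remove [jhzh,gmes,wtm] add [ogxsc,jldk] -> 13 lines: jlwir ixr ztux mwh ogxsc jldk tcgg vcy idd qdfo eyzvy ounbo slmx
Hunk 3: at line 7 remove [vcy,idd] add [tref,zrso,cfuvg] -> 14 lines: jlwir ixr ztux mwh ogxsc jldk tcgg tref zrso cfuvg qdfo eyzvy ounbo slmx
Hunk 4: at line 7 remove [tref,zrso,cfuvg] add [edy,aqykm,xbdz] -> 14 lines: jlwir ixr ztux mwh ogxsc jldk tcgg edy aqykm xbdz qdfo eyzvy ounbo slmx

Answer: jlwir
ixr
ztux
mwh
ogxsc
jldk
tcgg
edy
aqykm
xbdz
qdfo
eyzvy
ounbo
slmx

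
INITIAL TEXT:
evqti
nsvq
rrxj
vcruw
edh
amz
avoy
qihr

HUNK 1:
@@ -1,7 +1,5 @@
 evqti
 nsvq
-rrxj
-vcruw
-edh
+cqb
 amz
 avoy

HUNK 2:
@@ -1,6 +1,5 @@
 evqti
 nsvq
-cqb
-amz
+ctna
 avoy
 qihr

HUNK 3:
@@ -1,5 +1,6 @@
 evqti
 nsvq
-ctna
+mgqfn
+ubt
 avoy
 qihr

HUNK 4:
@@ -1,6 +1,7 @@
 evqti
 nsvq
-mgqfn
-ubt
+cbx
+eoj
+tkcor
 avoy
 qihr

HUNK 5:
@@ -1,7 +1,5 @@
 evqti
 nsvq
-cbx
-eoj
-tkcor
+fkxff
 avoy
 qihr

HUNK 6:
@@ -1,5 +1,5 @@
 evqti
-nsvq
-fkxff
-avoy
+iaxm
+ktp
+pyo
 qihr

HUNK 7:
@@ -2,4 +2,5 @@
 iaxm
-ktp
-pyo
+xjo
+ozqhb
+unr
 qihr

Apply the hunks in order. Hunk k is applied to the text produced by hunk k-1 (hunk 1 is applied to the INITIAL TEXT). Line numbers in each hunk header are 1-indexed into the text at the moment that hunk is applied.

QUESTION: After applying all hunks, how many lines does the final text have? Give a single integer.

Hunk 1: at line 1 remove [rrxj,vcruw,edh] add [cqb] -> 6 lines: evqti nsvq cqb amz avoy qihr
Hunk 2: at line 1 remove [cqb,amz] add [ctna] -> 5 lines: evqti nsvq ctna avoy qihr
Hunk 3: at line 1 remove [ctna] add [mgqfn,ubt] -> 6 lines: evqti nsvq mgqfn ubt avoy qihr
Hunk 4: at line 1 remove [mgqfn,ubt] add [cbx,eoj,tkcor] -> 7 lines: evqti nsvq cbx eoj tkcor avoy qihr
Hunk 5: at line 1 remove [cbx,eoj,tkcor] add [fkxff] -> 5 lines: evqti nsvq fkxff avoy qihr
Hunk 6: at line 1 remove [nsvq,fkxff,avoy] add [iaxm,ktp,pyo] -> 5 lines: evqti iaxm ktp pyo qihr
Hunk 7: at line 2 remove [ktp,pyo] add [xjo,ozqhb,unr] -> 6 lines: evqti iaxm xjo ozqhb unr qihr
Final line count: 6

Answer: 6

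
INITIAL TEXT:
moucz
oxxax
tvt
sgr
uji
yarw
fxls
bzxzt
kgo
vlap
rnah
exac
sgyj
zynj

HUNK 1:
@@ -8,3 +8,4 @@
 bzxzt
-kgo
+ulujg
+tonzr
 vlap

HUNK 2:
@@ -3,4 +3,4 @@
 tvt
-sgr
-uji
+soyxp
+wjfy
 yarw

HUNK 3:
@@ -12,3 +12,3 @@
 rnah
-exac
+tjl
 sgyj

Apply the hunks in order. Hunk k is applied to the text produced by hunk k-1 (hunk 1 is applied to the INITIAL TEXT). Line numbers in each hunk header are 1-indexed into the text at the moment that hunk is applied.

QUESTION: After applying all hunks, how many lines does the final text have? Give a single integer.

Answer: 15

Derivation:
Hunk 1: at line 8 remove [kgo] add [ulujg,tonzr] -> 15 lines: moucz oxxax tvt sgr uji yarw fxls bzxzt ulujg tonzr vlap rnah exac sgyj zynj
Hunk 2: at line 3 remove [sgr,uji] add [soyxp,wjfy] -> 15 lines: moucz oxxax tvt soyxp wjfy yarw fxls bzxzt ulujg tonzr vlap rnah exac sgyj zynj
Hunk 3: at line 12 remove [exac] add [tjl] -> 15 lines: moucz oxxax tvt soyxp wjfy yarw fxls bzxzt ulujg tonzr vlap rnah tjl sgyj zynj
Final line count: 15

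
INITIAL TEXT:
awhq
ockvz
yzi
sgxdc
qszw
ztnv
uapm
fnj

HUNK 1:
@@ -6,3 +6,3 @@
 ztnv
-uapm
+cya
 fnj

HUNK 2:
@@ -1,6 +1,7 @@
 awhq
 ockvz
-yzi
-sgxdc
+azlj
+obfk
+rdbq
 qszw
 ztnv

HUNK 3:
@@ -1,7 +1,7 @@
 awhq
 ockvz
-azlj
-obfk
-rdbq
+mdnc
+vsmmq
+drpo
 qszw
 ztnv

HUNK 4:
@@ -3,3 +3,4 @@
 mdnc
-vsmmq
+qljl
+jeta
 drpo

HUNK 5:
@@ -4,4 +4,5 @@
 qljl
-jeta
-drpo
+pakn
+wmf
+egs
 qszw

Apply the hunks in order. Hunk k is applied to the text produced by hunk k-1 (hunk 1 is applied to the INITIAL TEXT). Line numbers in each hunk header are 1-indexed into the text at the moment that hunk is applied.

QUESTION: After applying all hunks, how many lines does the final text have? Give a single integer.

Hunk 1: at line 6 remove [uapm] add [cya] -> 8 lines: awhq ockvz yzi sgxdc qszw ztnv cya fnj
Hunk 2: at line 1 remove [yzi,sgxdc] add [azlj,obfk,rdbq] -> 9 lines: awhq ockvz azlj obfk rdbq qszw ztnv cya fnj
Hunk 3: at line 1 remove [azlj,obfk,rdbq] add [mdnc,vsmmq,drpo] -> 9 lines: awhq ockvz mdnc vsmmq drpo qszw ztnv cya fnj
Hunk 4: at line 3 remove [vsmmq] add [qljl,jeta] -> 10 lines: awhq ockvz mdnc qljl jeta drpo qszw ztnv cya fnj
Hunk 5: at line 4 remove [jeta,drpo] add [pakn,wmf,egs] -> 11 lines: awhq ockvz mdnc qljl pakn wmf egs qszw ztnv cya fnj
Final line count: 11

Answer: 11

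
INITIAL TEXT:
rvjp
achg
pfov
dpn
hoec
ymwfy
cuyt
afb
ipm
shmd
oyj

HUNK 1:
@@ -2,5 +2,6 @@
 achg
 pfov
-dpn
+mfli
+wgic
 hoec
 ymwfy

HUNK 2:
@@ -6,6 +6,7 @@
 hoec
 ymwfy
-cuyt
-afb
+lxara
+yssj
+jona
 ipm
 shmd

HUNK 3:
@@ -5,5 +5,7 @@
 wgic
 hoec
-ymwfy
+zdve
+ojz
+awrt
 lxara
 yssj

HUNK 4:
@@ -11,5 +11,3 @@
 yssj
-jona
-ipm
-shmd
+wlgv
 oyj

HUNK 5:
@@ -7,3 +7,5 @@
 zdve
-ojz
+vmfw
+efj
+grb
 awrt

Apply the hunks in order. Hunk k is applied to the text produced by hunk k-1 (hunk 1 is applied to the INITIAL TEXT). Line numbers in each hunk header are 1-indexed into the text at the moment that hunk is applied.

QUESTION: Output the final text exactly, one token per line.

Answer: rvjp
achg
pfov
mfli
wgic
hoec
zdve
vmfw
efj
grb
awrt
lxara
yssj
wlgv
oyj

Derivation:
Hunk 1: at line 2 remove [dpn] add [mfli,wgic] -> 12 lines: rvjp achg pfov mfli wgic hoec ymwfy cuyt afb ipm shmd oyj
Hunk 2: at line 6 remove [cuyt,afb] add [lxara,yssj,jona] -> 13 lines: rvjp achg pfov mfli wgic hoec ymwfy lxara yssj jona ipm shmd oyj
Hunk 3: at line 5 remove [ymwfy] add [zdve,ojz,awrt] -> 15 lines: rvjp achg pfov mfli wgic hoec zdve ojz awrt lxara yssj jona ipm shmd oyj
Hunk 4: at line 11 remove [jona,ipm,shmd] add [wlgv] -> 13 lines: rvjp achg pfov mfli wgic hoec zdve ojz awrt lxara yssj wlgv oyj
Hunk 5: at line 7 remove [ojz] add [vmfw,efj,grb] -> 15 lines: rvjp achg pfov mfli wgic hoec zdve vmfw efj grb awrt lxara yssj wlgv oyj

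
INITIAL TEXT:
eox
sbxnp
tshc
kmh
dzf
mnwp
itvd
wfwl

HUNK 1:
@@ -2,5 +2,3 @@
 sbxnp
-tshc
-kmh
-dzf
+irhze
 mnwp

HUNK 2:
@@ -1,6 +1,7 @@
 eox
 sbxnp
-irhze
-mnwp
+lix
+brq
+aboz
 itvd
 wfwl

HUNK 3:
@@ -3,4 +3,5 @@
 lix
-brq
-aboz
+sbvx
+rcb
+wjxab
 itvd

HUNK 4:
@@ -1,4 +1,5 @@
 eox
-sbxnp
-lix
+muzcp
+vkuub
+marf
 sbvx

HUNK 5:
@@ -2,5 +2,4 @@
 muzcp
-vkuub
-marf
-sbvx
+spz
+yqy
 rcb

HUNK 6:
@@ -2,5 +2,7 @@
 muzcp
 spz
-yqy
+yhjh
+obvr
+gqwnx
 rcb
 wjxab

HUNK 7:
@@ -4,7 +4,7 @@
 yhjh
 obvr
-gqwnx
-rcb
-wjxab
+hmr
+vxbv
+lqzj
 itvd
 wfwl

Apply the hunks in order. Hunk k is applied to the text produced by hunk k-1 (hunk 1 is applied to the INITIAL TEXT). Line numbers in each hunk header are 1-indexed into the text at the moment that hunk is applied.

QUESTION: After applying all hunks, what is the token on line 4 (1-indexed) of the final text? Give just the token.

Hunk 1: at line 2 remove [tshc,kmh,dzf] add [irhze] -> 6 lines: eox sbxnp irhze mnwp itvd wfwl
Hunk 2: at line 1 remove [irhze,mnwp] add [lix,brq,aboz] -> 7 lines: eox sbxnp lix brq aboz itvd wfwl
Hunk 3: at line 3 remove [brq,aboz] add [sbvx,rcb,wjxab] -> 8 lines: eox sbxnp lix sbvx rcb wjxab itvd wfwl
Hunk 4: at line 1 remove [sbxnp,lix] add [muzcp,vkuub,marf] -> 9 lines: eox muzcp vkuub marf sbvx rcb wjxab itvd wfwl
Hunk 5: at line 2 remove [vkuub,marf,sbvx] add [spz,yqy] -> 8 lines: eox muzcp spz yqy rcb wjxab itvd wfwl
Hunk 6: at line 2 remove [yqy] add [yhjh,obvr,gqwnx] -> 10 lines: eox muzcp spz yhjh obvr gqwnx rcb wjxab itvd wfwl
Hunk 7: at line 4 remove [gqwnx,rcb,wjxab] add [hmr,vxbv,lqzj] -> 10 lines: eox muzcp spz yhjh obvr hmr vxbv lqzj itvd wfwl
Final line 4: yhjh

Answer: yhjh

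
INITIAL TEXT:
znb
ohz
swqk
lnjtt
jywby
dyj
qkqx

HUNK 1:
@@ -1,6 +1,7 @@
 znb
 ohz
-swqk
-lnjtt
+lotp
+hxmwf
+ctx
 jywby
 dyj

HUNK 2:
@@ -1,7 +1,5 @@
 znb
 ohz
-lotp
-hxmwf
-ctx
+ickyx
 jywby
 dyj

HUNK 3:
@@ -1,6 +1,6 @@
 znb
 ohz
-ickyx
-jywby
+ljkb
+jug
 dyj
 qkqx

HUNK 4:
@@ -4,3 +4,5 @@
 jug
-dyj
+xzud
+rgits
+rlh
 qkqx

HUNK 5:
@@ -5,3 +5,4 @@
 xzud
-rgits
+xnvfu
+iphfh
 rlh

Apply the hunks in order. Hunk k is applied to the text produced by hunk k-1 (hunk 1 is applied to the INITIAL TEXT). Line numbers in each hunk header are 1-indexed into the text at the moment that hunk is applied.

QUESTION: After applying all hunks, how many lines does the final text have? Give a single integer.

Answer: 9

Derivation:
Hunk 1: at line 1 remove [swqk,lnjtt] add [lotp,hxmwf,ctx] -> 8 lines: znb ohz lotp hxmwf ctx jywby dyj qkqx
Hunk 2: at line 1 remove [lotp,hxmwf,ctx] add [ickyx] -> 6 lines: znb ohz ickyx jywby dyj qkqx
Hunk 3: at line 1 remove [ickyx,jywby] add [ljkb,jug] -> 6 lines: znb ohz ljkb jug dyj qkqx
Hunk 4: at line 4 remove [dyj] add [xzud,rgits,rlh] -> 8 lines: znb ohz ljkb jug xzud rgits rlh qkqx
Hunk 5: at line 5 remove [rgits] add [xnvfu,iphfh] -> 9 lines: znb ohz ljkb jug xzud xnvfu iphfh rlh qkqx
Final line count: 9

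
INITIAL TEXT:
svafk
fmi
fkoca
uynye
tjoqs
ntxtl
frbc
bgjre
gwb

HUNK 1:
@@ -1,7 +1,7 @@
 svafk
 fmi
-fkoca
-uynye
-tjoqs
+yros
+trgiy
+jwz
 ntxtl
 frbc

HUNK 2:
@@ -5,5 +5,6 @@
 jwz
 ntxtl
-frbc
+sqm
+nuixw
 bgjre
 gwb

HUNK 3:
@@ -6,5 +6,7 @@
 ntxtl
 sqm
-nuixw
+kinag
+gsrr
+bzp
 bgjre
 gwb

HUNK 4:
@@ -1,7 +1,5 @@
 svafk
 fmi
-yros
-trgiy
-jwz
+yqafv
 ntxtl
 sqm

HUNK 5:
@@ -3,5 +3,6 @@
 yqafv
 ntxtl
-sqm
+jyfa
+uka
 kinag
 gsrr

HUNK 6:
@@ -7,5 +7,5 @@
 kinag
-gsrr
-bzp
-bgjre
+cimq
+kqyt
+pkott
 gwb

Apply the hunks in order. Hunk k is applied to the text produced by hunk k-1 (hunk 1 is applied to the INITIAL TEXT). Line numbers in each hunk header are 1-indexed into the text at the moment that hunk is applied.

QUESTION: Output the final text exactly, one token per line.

Answer: svafk
fmi
yqafv
ntxtl
jyfa
uka
kinag
cimq
kqyt
pkott
gwb

Derivation:
Hunk 1: at line 1 remove [fkoca,uynye,tjoqs] add [yros,trgiy,jwz] -> 9 lines: svafk fmi yros trgiy jwz ntxtl frbc bgjre gwb
Hunk 2: at line 5 remove [frbc] add [sqm,nuixw] -> 10 lines: svafk fmi yros trgiy jwz ntxtl sqm nuixw bgjre gwb
Hunk 3: at line 6 remove [nuixw] add [kinag,gsrr,bzp] -> 12 lines: svafk fmi yros trgiy jwz ntxtl sqm kinag gsrr bzp bgjre gwb
Hunk 4: at line 1 remove [yros,trgiy,jwz] add [yqafv] -> 10 lines: svafk fmi yqafv ntxtl sqm kinag gsrr bzp bgjre gwb
Hunk 5: at line 3 remove [sqm] add [jyfa,uka] -> 11 lines: svafk fmi yqafv ntxtl jyfa uka kinag gsrr bzp bgjre gwb
Hunk 6: at line 7 remove [gsrr,bzp,bgjre] add [cimq,kqyt,pkott] -> 11 lines: svafk fmi yqafv ntxtl jyfa uka kinag cimq kqyt pkott gwb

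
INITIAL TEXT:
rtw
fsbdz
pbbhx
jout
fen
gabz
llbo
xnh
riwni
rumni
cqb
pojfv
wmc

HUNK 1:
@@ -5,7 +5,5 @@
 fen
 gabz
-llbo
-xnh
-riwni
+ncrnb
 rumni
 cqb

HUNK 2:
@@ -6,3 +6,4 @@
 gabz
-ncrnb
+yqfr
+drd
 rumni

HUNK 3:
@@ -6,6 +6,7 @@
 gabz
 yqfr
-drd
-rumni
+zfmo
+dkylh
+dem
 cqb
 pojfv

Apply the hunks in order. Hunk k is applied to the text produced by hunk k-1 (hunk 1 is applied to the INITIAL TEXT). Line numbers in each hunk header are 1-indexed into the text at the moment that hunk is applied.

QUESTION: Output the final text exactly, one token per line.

Answer: rtw
fsbdz
pbbhx
jout
fen
gabz
yqfr
zfmo
dkylh
dem
cqb
pojfv
wmc

Derivation:
Hunk 1: at line 5 remove [llbo,xnh,riwni] add [ncrnb] -> 11 lines: rtw fsbdz pbbhx jout fen gabz ncrnb rumni cqb pojfv wmc
Hunk 2: at line 6 remove [ncrnb] add [yqfr,drd] -> 12 lines: rtw fsbdz pbbhx jout fen gabz yqfr drd rumni cqb pojfv wmc
Hunk 3: at line 6 remove [drd,rumni] add [zfmo,dkylh,dem] -> 13 lines: rtw fsbdz pbbhx jout fen gabz yqfr zfmo dkylh dem cqb pojfv wmc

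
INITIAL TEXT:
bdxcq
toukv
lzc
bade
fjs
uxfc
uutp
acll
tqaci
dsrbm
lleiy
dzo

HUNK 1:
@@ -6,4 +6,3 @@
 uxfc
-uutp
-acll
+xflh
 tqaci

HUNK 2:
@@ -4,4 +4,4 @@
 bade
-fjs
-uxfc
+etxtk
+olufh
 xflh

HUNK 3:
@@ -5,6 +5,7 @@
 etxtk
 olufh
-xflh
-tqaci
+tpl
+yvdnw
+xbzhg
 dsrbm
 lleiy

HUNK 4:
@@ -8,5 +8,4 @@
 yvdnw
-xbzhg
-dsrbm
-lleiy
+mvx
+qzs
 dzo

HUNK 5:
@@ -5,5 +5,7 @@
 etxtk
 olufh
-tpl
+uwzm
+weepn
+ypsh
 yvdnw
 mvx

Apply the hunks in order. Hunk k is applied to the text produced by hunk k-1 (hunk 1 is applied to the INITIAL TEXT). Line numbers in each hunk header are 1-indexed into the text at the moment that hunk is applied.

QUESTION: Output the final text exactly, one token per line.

Hunk 1: at line 6 remove [uutp,acll] add [xflh] -> 11 lines: bdxcq toukv lzc bade fjs uxfc xflh tqaci dsrbm lleiy dzo
Hunk 2: at line 4 remove [fjs,uxfc] add [etxtk,olufh] -> 11 lines: bdxcq toukv lzc bade etxtk olufh xflh tqaci dsrbm lleiy dzo
Hunk 3: at line 5 remove [xflh,tqaci] add [tpl,yvdnw,xbzhg] -> 12 lines: bdxcq toukv lzc bade etxtk olufh tpl yvdnw xbzhg dsrbm lleiy dzo
Hunk 4: at line 8 remove [xbzhg,dsrbm,lleiy] add [mvx,qzs] -> 11 lines: bdxcq toukv lzc bade etxtk olufh tpl yvdnw mvx qzs dzo
Hunk 5: at line 5 remove [tpl] add [uwzm,weepn,ypsh] -> 13 lines: bdxcq toukv lzc bade etxtk olufh uwzm weepn ypsh yvdnw mvx qzs dzo

Answer: bdxcq
toukv
lzc
bade
etxtk
olufh
uwzm
weepn
ypsh
yvdnw
mvx
qzs
dzo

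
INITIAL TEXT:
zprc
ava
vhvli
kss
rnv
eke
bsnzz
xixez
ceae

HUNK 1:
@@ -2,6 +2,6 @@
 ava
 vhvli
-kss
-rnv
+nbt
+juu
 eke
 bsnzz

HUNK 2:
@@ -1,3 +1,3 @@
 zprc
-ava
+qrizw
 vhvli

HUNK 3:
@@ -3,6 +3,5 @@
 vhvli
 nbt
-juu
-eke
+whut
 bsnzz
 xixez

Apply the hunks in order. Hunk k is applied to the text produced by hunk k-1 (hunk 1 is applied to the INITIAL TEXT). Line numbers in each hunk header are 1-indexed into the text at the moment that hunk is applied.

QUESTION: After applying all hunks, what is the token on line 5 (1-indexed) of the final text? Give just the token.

Hunk 1: at line 2 remove [kss,rnv] add [nbt,juu] -> 9 lines: zprc ava vhvli nbt juu eke bsnzz xixez ceae
Hunk 2: at line 1 remove [ava] add [qrizw] -> 9 lines: zprc qrizw vhvli nbt juu eke bsnzz xixez ceae
Hunk 3: at line 3 remove [juu,eke] add [whut] -> 8 lines: zprc qrizw vhvli nbt whut bsnzz xixez ceae
Final line 5: whut

Answer: whut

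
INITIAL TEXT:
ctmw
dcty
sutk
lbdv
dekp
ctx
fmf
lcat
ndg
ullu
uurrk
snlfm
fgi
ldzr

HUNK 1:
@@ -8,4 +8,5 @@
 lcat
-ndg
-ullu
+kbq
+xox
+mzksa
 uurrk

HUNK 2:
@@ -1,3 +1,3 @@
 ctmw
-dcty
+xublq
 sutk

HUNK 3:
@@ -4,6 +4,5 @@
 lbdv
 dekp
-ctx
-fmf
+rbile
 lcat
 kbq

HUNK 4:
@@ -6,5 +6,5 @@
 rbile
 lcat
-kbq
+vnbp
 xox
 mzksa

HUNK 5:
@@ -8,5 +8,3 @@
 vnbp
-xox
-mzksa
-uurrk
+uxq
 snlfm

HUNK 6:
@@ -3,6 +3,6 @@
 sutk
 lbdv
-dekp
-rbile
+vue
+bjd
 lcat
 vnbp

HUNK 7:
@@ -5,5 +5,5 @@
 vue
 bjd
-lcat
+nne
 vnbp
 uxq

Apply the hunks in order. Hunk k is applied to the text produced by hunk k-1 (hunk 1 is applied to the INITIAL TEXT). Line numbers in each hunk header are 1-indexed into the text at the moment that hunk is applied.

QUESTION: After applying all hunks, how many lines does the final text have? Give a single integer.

Answer: 12

Derivation:
Hunk 1: at line 8 remove [ndg,ullu] add [kbq,xox,mzksa] -> 15 lines: ctmw dcty sutk lbdv dekp ctx fmf lcat kbq xox mzksa uurrk snlfm fgi ldzr
Hunk 2: at line 1 remove [dcty] add [xublq] -> 15 lines: ctmw xublq sutk lbdv dekp ctx fmf lcat kbq xox mzksa uurrk snlfm fgi ldzr
Hunk 3: at line 4 remove [ctx,fmf] add [rbile] -> 14 lines: ctmw xublq sutk lbdv dekp rbile lcat kbq xox mzksa uurrk snlfm fgi ldzr
Hunk 4: at line 6 remove [kbq] add [vnbp] -> 14 lines: ctmw xublq sutk lbdv dekp rbile lcat vnbp xox mzksa uurrk snlfm fgi ldzr
Hunk 5: at line 8 remove [xox,mzksa,uurrk] add [uxq] -> 12 lines: ctmw xublq sutk lbdv dekp rbile lcat vnbp uxq snlfm fgi ldzr
Hunk 6: at line 3 remove [dekp,rbile] add [vue,bjd] -> 12 lines: ctmw xublq sutk lbdv vue bjd lcat vnbp uxq snlfm fgi ldzr
Hunk 7: at line 5 remove [lcat] add [nne] -> 12 lines: ctmw xublq sutk lbdv vue bjd nne vnbp uxq snlfm fgi ldzr
Final line count: 12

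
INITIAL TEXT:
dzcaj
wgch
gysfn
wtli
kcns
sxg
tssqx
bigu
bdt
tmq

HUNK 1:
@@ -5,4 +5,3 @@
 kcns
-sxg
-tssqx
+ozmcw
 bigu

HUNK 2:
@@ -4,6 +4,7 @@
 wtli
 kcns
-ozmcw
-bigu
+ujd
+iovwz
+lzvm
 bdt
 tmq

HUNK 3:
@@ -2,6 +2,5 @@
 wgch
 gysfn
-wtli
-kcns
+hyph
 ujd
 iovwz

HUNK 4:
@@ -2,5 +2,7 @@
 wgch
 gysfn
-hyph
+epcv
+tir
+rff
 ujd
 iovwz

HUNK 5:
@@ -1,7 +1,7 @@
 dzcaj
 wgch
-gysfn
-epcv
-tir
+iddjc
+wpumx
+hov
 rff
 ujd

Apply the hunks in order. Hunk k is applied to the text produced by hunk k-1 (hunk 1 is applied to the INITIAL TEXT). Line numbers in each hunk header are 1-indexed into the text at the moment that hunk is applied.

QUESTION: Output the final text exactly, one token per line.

Hunk 1: at line 5 remove [sxg,tssqx] add [ozmcw] -> 9 lines: dzcaj wgch gysfn wtli kcns ozmcw bigu bdt tmq
Hunk 2: at line 4 remove [ozmcw,bigu] add [ujd,iovwz,lzvm] -> 10 lines: dzcaj wgch gysfn wtli kcns ujd iovwz lzvm bdt tmq
Hunk 3: at line 2 remove [wtli,kcns] add [hyph] -> 9 lines: dzcaj wgch gysfn hyph ujd iovwz lzvm bdt tmq
Hunk 4: at line 2 remove [hyph] add [epcv,tir,rff] -> 11 lines: dzcaj wgch gysfn epcv tir rff ujd iovwz lzvm bdt tmq
Hunk 5: at line 1 remove [gysfn,epcv,tir] add [iddjc,wpumx,hov] -> 11 lines: dzcaj wgch iddjc wpumx hov rff ujd iovwz lzvm bdt tmq

Answer: dzcaj
wgch
iddjc
wpumx
hov
rff
ujd
iovwz
lzvm
bdt
tmq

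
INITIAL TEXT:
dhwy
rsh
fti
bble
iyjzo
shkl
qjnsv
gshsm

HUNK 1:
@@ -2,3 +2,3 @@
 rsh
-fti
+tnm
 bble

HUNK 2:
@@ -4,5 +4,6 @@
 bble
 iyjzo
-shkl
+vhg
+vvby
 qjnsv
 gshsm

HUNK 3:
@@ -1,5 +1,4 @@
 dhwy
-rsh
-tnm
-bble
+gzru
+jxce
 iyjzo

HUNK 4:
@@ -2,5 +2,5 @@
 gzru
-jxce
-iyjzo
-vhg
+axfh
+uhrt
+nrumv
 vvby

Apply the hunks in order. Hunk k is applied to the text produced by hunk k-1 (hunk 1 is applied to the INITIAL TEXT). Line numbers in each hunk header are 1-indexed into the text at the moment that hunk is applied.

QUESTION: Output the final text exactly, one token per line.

Answer: dhwy
gzru
axfh
uhrt
nrumv
vvby
qjnsv
gshsm

Derivation:
Hunk 1: at line 2 remove [fti] add [tnm] -> 8 lines: dhwy rsh tnm bble iyjzo shkl qjnsv gshsm
Hunk 2: at line 4 remove [shkl] add [vhg,vvby] -> 9 lines: dhwy rsh tnm bble iyjzo vhg vvby qjnsv gshsm
Hunk 3: at line 1 remove [rsh,tnm,bble] add [gzru,jxce] -> 8 lines: dhwy gzru jxce iyjzo vhg vvby qjnsv gshsm
Hunk 4: at line 2 remove [jxce,iyjzo,vhg] add [axfh,uhrt,nrumv] -> 8 lines: dhwy gzru axfh uhrt nrumv vvby qjnsv gshsm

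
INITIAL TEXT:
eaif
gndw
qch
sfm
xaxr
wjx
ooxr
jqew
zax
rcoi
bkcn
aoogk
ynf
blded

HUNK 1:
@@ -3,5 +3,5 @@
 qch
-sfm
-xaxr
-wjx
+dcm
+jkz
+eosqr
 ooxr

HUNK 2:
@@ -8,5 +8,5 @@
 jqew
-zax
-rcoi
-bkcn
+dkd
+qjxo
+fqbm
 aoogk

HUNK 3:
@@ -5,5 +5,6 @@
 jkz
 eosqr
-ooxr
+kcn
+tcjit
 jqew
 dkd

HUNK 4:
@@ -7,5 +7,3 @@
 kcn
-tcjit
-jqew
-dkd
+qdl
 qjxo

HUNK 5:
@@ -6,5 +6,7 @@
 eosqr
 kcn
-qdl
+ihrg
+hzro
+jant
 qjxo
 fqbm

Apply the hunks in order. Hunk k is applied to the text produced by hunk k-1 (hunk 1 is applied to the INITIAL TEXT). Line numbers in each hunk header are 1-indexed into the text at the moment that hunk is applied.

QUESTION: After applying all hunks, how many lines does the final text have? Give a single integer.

Answer: 15

Derivation:
Hunk 1: at line 3 remove [sfm,xaxr,wjx] add [dcm,jkz,eosqr] -> 14 lines: eaif gndw qch dcm jkz eosqr ooxr jqew zax rcoi bkcn aoogk ynf blded
Hunk 2: at line 8 remove [zax,rcoi,bkcn] add [dkd,qjxo,fqbm] -> 14 lines: eaif gndw qch dcm jkz eosqr ooxr jqew dkd qjxo fqbm aoogk ynf blded
Hunk 3: at line 5 remove [ooxr] add [kcn,tcjit] -> 15 lines: eaif gndw qch dcm jkz eosqr kcn tcjit jqew dkd qjxo fqbm aoogk ynf blded
Hunk 4: at line 7 remove [tcjit,jqew,dkd] add [qdl] -> 13 lines: eaif gndw qch dcm jkz eosqr kcn qdl qjxo fqbm aoogk ynf blded
Hunk 5: at line 6 remove [qdl] add [ihrg,hzro,jant] -> 15 lines: eaif gndw qch dcm jkz eosqr kcn ihrg hzro jant qjxo fqbm aoogk ynf blded
Final line count: 15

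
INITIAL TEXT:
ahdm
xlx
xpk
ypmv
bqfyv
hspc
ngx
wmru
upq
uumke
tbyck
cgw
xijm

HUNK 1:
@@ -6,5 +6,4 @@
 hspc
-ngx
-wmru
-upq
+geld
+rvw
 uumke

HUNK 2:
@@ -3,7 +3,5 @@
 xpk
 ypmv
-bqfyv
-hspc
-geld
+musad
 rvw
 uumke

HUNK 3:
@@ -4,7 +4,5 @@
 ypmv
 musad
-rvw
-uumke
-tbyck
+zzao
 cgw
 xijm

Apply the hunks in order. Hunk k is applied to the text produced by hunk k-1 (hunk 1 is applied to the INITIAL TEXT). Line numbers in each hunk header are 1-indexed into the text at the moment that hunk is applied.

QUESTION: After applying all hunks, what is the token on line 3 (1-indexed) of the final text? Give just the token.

Hunk 1: at line 6 remove [ngx,wmru,upq] add [geld,rvw] -> 12 lines: ahdm xlx xpk ypmv bqfyv hspc geld rvw uumke tbyck cgw xijm
Hunk 2: at line 3 remove [bqfyv,hspc,geld] add [musad] -> 10 lines: ahdm xlx xpk ypmv musad rvw uumke tbyck cgw xijm
Hunk 3: at line 4 remove [rvw,uumke,tbyck] add [zzao] -> 8 lines: ahdm xlx xpk ypmv musad zzao cgw xijm
Final line 3: xpk

Answer: xpk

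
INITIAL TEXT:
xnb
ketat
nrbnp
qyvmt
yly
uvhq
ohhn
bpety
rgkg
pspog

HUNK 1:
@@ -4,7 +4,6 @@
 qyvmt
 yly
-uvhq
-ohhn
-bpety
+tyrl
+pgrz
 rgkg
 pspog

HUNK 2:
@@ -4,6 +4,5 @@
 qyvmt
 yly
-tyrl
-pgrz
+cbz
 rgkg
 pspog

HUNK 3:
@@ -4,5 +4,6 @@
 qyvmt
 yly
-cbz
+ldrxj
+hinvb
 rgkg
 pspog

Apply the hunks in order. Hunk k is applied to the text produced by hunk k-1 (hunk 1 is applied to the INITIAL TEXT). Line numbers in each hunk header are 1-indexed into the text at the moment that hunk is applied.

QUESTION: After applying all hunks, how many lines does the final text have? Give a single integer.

Hunk 1: at line 4 remove [uvhq,ohhn,bpety] add [tyrl,pgrz] -> 9 lines: xnb ketat nrbnp qyvmt yly tyrl pgrz rgkg pspog
Hunk 2: at line 4 remove [tyrl,pgrz] add [cbz] -> 8 lines: xnb ketat nrbnp qyvmt yly cbz rgkg pspog
Hunk 3: at line 4 remove [cbz] add [ldrxj,hinvb] -> 9 lines: xnb ketat nrbnp qyvmt yly ldrxj hinvb rgkg pspog
Final line count: 9

Answer: 9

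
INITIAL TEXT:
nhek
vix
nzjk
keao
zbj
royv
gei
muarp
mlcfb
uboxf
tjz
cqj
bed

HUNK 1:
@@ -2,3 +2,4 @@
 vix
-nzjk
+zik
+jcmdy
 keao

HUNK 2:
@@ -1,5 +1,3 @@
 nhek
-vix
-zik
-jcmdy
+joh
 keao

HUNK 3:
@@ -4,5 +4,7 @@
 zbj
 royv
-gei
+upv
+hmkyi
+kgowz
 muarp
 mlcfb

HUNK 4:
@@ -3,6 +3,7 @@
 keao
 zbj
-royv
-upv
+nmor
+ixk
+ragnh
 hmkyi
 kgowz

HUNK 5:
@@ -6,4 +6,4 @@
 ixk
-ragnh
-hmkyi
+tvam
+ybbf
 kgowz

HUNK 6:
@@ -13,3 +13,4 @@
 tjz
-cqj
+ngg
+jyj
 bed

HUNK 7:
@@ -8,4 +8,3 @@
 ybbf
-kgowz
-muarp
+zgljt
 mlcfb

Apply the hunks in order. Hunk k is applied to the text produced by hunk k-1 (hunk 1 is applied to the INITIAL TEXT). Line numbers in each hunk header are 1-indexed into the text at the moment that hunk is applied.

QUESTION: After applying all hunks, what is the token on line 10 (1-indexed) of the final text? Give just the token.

Answer: mlcfb

Derivation:
Hunk 1: at line 2 remove [nzjk] add [zik,jcmdy] -> 14 lines: nhek vix zik jcmdy keao zbj royv gei muarp mlcfb uboxf tjz cqj bed
Hunk 2: at line 1 remove [vix,zik,jcmdy] add [joh] -> 12 lines: nhek joh keao zbj royv gei muarp mlcfb uboxf tjz cqj bed
Hunk 3: at line 4 remove [gei] add [upv,hmkyi,kgowz] -> 14 lines: nhek joh keao zbj royv upv hmkyi kgowz muarp mlcfb uboxf tjz cqj bed
Hunk 4: at line 3 remove [royv,upv] add [nmor,ixk,ragnh] -> 15 lines: nhek joh keao zbj nmor ixk ragnh hmkyi kgowz muarp mlcfb uboxf tjz cqj bed
Hunk 5: at line 6 remove [ragnh,hmkyi] add [tvam,ybbf] -> 15 lines: nhek joh keao zbj nmor ixk tvam ybbf kgowz muarp mlcfb uboxf tjz cqj bed
Hunk 6: at line 13 remove [cqj] add [ngg,jyj] -> 16 lines: nhek joh keao zbj nmor ixk tvam ybbf kgowz muarp mlcfb uboxf tjz ngg jyj bed
Hunk 7: at line 8 remove [kgowz,muarp] add [zgljt] -> 15 lines: nhek joh keao zbj nmor ixk tvam ybbf zgljt mlcfb uboxf tjz ngg jyj bed
Final line 10: mlcfb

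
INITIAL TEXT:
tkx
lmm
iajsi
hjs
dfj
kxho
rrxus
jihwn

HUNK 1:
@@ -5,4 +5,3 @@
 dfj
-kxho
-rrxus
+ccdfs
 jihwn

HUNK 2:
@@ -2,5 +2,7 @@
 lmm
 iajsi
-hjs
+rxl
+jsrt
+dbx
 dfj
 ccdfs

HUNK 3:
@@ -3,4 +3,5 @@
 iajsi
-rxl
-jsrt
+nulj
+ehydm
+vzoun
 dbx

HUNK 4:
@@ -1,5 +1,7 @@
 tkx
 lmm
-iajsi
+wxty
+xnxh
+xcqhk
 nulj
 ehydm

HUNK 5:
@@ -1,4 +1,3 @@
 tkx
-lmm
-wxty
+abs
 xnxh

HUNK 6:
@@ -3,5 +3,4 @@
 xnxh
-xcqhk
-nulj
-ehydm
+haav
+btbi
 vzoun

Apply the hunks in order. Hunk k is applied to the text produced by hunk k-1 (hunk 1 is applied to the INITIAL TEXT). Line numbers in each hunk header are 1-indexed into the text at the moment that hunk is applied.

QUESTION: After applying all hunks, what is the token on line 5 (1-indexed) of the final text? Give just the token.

Answer: btbi

Derivation:
Hunk 1: at line 5 remove [kxho,rrxus] add [ccdfs] -> 7 lines: tkx lmm iajsi hjs dfj ccdfs jihwn
Hunk 2: at line 2 remove [hjs] add [rxl,jsrt,dbx] -> 9 lines: tkx lmm iajsi rxl jsrt dbx dfj ccdfs jihwn
Hunk 3: at line 3 remove [rxl,jsrt] add [nulj,ehydm,vzoun] -> 10 lines: tkx lmm iajsi nulj ehydm vzoun dbx dfj ccdfs jihwn
Hunk 4: at line 1 remove [iajsi] add [wxty,xnxh,xcqhk] -> 12 lines: tkx lmm wxty xnxh xcqhk nulj ehydm vzoun dbx dfj ccdfs jihwn
Hunk 5: at line 1 remove [lmm,wxty] add [abs] -> 11 lines: tkx abs xnxh xcqhk nulj ehydm vzoun dbx dfj ccdfs jihwn
Hunk 6: at line 3 remove [xcqhk,nulj,ehydm] add [haav,btbi] -> 10 lines: tkx abs xnxh haav btbi vzoun dbx dfj ccdfs jihwn
Final line 5: btbi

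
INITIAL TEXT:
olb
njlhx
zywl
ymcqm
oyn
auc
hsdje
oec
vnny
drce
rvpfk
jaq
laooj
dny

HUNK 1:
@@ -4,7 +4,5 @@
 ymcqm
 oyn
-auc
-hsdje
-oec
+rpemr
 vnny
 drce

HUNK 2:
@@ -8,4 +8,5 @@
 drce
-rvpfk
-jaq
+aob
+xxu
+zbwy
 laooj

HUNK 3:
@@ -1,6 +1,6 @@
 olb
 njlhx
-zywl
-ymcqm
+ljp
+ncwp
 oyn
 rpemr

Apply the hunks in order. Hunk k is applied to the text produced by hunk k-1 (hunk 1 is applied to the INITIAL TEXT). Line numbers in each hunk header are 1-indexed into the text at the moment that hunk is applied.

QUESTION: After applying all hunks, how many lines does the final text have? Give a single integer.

Answer: 13

Derivation:
Hunk 1: at line 4 remove [auc,hsdje,oec] add [rpemr] -> 12 lines: olb njlhx zywl ymcqm oyn rpemr vnny drce rvpfk jaq laooj dny
Hunk 2: at line 8 remove [rvpfk,jaq] add [aob,xxu,zbwy] -> 13 lines: olb njlhx zywl ymcqm oyn rpemr vnny drce aob xxu zbwy laooj dny
Hunk 3: at line 1 remove [zywl,ymcqm] add [ljp,ncwp] -> 13 lines: olb njlhx ljp ncwp oyn rpemr vnny drce aob xxu zbwy laooj dny
Final line count: 13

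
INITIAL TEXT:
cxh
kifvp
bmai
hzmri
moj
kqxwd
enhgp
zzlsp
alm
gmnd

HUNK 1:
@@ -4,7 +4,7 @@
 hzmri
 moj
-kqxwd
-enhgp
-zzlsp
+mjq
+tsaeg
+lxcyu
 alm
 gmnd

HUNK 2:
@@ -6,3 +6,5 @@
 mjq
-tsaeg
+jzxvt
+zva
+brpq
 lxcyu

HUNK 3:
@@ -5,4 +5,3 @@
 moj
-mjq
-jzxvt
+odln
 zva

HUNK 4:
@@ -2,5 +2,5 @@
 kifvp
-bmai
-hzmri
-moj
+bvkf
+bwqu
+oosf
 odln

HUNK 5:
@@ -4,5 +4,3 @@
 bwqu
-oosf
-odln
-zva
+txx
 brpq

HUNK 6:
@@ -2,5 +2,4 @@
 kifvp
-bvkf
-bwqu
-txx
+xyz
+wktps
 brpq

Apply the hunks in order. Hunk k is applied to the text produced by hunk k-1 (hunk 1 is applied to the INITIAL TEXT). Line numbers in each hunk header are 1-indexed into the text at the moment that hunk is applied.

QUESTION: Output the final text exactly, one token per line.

Answer: cxh
kifvp
xyz
wktps
brpq
lxcyu
alm
gmnd

Derivation:
Hunk 1: at line 4 remove [kqxwd,enhgp,zzlsp] add [mjq,tsaeg,lxcyu] -> 10 lines: cxh kifvp bmai hzmri moj mjq tsaeg lxcyu alm gmnd
Hunk 2: at line 6 remove [tsaeg] add [jzxvt,zva,brpq] -> 12 lines: cxh kifvp bmai hzmri moj mjq jzxvt zva brpq lxcyu alm gmnd
Hunk 3: at line 5 remove [mjq,jzxvt] add [odln] -> 11 lines: cxh kifvp bmai hzmri moj odln zva brpq lxcyu alm gmnd
Hunk 4: at line 2 remove [bmai,hzmri,moj] add [bvkf,bwqu,oosf] -> 11 lines: cxh kifvp bvkf bwqu oosf odln zva brpq lxcyu alm gmnd
Hunk 5: at line 4 remove [oosf,odln,zva] add [txx] -> 9 lines: cxh kifvp bvkf bwqu txx brpq lxcyu alm gmnd
Hunk 6: at line 2 remove [bvkf,bwqu,txx] add [xyz,wktps] -> 8 lines: cxh kifvp xyz wktps brpq lxcyu alm gmnd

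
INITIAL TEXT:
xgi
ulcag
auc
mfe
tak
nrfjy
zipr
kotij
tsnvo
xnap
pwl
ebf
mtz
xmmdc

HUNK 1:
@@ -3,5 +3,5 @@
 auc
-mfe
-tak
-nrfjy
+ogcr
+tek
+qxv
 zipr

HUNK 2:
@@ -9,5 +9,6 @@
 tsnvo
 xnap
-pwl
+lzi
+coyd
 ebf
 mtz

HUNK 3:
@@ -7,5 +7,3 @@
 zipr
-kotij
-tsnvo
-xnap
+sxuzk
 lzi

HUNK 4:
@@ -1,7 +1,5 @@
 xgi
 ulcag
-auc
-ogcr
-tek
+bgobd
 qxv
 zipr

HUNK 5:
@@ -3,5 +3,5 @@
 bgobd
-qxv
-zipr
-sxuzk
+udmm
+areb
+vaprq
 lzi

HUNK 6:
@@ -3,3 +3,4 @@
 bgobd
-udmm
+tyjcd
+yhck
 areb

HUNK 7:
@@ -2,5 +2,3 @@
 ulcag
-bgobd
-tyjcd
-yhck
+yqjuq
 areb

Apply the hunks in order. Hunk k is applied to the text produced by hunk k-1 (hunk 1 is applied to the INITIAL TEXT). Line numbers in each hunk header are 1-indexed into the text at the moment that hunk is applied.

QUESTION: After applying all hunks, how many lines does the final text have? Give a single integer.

Hunk 1: at line 3 remove [mfe,tak,nrfjy] add [ogcr,tek,qxv] -> 14 lines: xgi ulcag auc ogcr tek qxv zipr kotij tsnvo xnap pwl ebf mtz xmmdc
Hunk 2: at line 9 remove [pwl] add [lzi,coyd] -> 15 lines: xgi ulcag auc ogcr tek qxv zipr kotij tsnvo xnap lzi coyd ebf mtz xmmdc
Hunk 3: at line 7 remove [kotij,tsnvo,xnap] add [sxuzk] -> 13 lines: xgi ulcag auc ogcr tek qxv zipr sxuzk lzi coyd ebf mtz xmmdc
Hunk 4: at line 1 remove [auc,ogcr,tek] add [bgobd] -> 11 lines: xgi ulcag bgobd qxv zipr sxuzk lzi coyd ebf mtz xmmdc
Hunk 5: at line 3 remove [qxv,zipr,sxuzk] add [udmm,areb,vaprq] -> 11 lines: xgi ulcag bgobd udmm areb vaprq lzi coyd ebf mtz xmmdc
Hunk 6: at line 3 remove [udmm] add [tyjcd,yhck] -> 12 lines: xgi ulcag bgobd tyjcd yhck areb vaprq lzi coyd ebf mtz xmmdc
Hunk 7: at line 2 remove [bgobd,tyjcd,yhck] add [yqjuq] -> 10 lines: xgi ulcag yqjuq areb vaprq lzi coyd ebf mtz xmmdc
Final line count: 10

Answer: 10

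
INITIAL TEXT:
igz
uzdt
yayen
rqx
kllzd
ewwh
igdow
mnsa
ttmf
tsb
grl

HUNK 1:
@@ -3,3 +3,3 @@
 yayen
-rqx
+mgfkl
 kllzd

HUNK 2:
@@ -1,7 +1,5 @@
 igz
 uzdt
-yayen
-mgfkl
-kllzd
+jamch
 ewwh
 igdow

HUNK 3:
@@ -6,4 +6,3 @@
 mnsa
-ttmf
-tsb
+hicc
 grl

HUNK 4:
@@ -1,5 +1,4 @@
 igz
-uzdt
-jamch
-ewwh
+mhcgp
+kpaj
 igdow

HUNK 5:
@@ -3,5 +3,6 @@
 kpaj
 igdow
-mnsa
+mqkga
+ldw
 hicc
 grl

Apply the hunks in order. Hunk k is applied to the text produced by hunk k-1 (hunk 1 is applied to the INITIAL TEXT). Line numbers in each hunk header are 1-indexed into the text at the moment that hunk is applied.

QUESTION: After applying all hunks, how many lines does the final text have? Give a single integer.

Answer: 8

Derivation:
Hunk 1: at line 3 remove [rqx] add [mgfkl] -> 11 lines: igz uzdt yayen mgfkl kllzd ewwh igdow mnsa ttmf tsb grl
Hunk 2: at line 1 remove [yayen,mgfkl,kllzd] add [jamch] -> 9 lines: igz uzdt jamch ewwh igdow mnsa ttmf tsb grl
Hunk 3: at line 6 remove [ttmf,tsb] add [hicc] -> 8 lines: igz uzdt jamch ewwh igdow mnsa hicc grl
Hunk 4: at line 1 remove [uzdt,jamch,ewwh] add [mhcgp,kpaj] -> 7 lines: igz mhcgp kpaj igdow mnsa hicc grl
Hunk 5: at line 3 remove [mnsa] add [mqkga,ldw] -> 8 lines: igz mhcgp kpaj igdow mqkga ldw hicc grl
Final line count: 8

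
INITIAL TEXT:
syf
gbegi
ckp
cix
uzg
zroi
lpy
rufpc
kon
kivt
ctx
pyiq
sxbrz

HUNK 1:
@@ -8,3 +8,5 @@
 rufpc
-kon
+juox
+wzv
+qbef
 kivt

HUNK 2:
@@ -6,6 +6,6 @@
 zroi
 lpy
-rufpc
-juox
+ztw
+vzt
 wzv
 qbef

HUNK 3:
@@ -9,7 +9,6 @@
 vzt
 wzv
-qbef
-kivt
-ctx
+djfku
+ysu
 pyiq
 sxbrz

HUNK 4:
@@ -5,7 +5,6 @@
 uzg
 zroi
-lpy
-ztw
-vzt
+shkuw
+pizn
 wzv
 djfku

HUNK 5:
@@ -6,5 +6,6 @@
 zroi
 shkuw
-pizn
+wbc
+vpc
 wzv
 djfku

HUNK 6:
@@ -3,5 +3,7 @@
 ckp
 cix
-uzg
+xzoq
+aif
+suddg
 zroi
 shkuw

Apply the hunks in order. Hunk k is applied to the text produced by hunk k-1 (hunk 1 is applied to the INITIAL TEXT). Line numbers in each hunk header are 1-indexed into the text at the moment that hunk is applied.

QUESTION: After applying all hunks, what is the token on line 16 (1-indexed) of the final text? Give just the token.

Answer: sxbrz

Derivation:
Hunk 1: at line 8 remove [kon] add [juox,wzv,qbef] -> 15 lines: syf gbegi ckp cix uzg zroi lpy rufpc juox wzv qbef kivt ctx pyiq sxbrz
Hunk 2: at line 6 remove [rufpc,juox] add [ztw,vzt] -> 15 lines: syf gbegi ckp cix uzg zroi lpy ztw vzt wzv qbef kivt ctx pyiq sxbrz
Hunk 3: at line 9 remove [qbef,kivt,ctx] add [djfku,ysu] -> 14 lines: syf gbegi ckp cix uzg zroi lpy ztw vzt wzv djfku ysu pyiq sxbrz
Hunk 4: at line 5 remove [lpy,ztw,vzt] add [shkuw,pizn] -> 13 lines: syf gbegi ckp cix uzg zroi shkuw pizn wzv djfku ysu pyiq sxbrz
Hunk 5: at line 6 remove [pizn] add [wbc,vpc] -> 14 lines: syf gbegi ckp cix uzg zroi shkuw wbc vpc wzv djfku ysu pyiq sxbrz
Hunk 6: at line 3 remove [uzg] add [xzoq,aif,suddg] -> 16 lines: syf gbegi ckp cix xzoq aif suddg zroi shkuw wbc vpc wzv djfku ysu pyiq sxbrz
Final line 16: sxbrz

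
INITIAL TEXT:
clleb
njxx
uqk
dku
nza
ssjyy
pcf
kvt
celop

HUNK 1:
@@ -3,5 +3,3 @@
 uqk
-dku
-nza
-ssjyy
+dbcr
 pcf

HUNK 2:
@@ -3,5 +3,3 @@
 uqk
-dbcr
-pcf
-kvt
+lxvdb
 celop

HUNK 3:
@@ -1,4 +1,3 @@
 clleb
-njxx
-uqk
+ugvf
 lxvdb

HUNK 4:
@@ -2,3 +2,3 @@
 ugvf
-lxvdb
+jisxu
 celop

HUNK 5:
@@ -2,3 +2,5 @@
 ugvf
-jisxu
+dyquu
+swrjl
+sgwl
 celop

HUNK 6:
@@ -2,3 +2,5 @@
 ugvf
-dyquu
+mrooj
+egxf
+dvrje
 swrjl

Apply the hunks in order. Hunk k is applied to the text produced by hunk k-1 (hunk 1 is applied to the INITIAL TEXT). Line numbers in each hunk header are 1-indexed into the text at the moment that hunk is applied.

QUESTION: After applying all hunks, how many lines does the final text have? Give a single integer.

Answer: 8

Derivation:
Hunk 1: at line 3 remove [dku,nza,ssjyy] add [dbcr] -> 7 lines: clleb njxx uqk dbcr pcf kvt celop
Hunk 2: at line 3 remove [dbcr,pcf,kvt] add [lxvdb] -> 5 lines: clleb njxx uqk lxvdb celop
Hunk 3: at line 1 remove [njxx,uqk] add [ugvf] -> 4 lines: clleb ugvf lxvdb celop
Hunk 4: at line 2 remove [lxvdb] add [jisxu] -> 4 lines: clleb ugvf jisxu celop
Hunk 5: at line 2 remove [jisxu] add [dyquu,swrjl,sgwl] -> 6 lines: clleb ugvf dyquu swrjl sgwl celop
Hunk 6: at line 2 remove [dyquu] add [mrooj,egxf,dvrje] -> 8 lines: clleb ugvf mrooj egxf dvrje swrjl sgwl celop
Final line count: 8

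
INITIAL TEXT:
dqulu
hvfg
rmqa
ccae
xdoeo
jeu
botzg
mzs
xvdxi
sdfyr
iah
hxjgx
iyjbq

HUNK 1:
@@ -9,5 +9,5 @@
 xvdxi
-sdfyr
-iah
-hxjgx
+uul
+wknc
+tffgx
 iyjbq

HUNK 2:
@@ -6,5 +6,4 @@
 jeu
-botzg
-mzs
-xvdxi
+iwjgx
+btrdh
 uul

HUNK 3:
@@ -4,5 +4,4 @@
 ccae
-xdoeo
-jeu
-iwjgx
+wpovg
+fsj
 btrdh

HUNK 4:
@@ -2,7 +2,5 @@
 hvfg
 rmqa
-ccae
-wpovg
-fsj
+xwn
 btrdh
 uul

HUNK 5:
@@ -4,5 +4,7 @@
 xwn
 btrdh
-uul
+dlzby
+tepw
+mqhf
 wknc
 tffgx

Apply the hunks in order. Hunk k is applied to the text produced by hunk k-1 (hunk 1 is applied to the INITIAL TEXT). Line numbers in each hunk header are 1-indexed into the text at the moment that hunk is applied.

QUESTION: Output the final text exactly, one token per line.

Hunk 1: at line 9 remove [sdfyr,iah,hxjgx] add [uul,wknc,tffgx] -> 13 lines: dqulu hvfg rmqa ccae xdoeo jeu botzg mzs xvdxi uul wknc tffgx iyjbq
Hunk 2: at line 6 remove [botzg,mzs,xvdxi] add [iwjgx,btrdh] -> 12 lines: dqulu hvfg rmqa ccae xdoeo jeu iwjgx btrdh uul wknc tffgx iyjbq
Hunk 3: at line 4 remove [xdoeo,jeu,iwjgx] add [wpovg,fsj] -> 11 lines: dqulu hvfg rmqa ccae wpovg fsj btrdh uul wknc tffgx iyjbq
Hunk 4: at line 2 remove [ccae,wpovg,fsj] add [xwn] -> 9 lines: dqulu hvfg rmqa xwn btrdh uul wknc tffgx iyjbq
Hunk 5: at line 4 remove [uul] add [dlzby,tepw,mqhf] -> 11 lines: dqulu hvfg rmqa xwn btrdh dlzby tepw mqhf wknc tffgx iyjbq

Answer: dqulu
hvfg
rmqa
xwn
btrdh
dlzby
tepw
mqhf
wknc
tffgx
iyjbq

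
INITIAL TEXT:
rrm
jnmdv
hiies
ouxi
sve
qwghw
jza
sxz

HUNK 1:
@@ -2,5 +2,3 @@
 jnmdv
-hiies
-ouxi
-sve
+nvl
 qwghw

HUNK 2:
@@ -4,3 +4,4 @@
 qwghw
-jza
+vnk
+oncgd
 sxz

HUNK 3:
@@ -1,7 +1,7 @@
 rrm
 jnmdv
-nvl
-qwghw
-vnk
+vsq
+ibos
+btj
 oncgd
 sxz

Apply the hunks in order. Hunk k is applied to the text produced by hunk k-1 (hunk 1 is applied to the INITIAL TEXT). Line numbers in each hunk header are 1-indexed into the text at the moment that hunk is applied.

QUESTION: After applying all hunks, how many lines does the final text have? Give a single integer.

Hunk 1: at line 2 remove [hiies,ouxi,sve] add [nvl] -> 6 lines: rrm jnmdv nvl qwghw jza sxz
Hunk 2: at line 4 remove [jza] add [vnk,oncgd] -> 7 lines: rrm jnmdv nvl qwghw vnk oncgd sxz
Hunk 3: at line 1 remove [nvl,qwghw,vnk] add [vsq,ibos,btj] -> 7 lines: rrm jnmdv vsq ibos btj oncgd sxz
Final line count: 7

Answer: 7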